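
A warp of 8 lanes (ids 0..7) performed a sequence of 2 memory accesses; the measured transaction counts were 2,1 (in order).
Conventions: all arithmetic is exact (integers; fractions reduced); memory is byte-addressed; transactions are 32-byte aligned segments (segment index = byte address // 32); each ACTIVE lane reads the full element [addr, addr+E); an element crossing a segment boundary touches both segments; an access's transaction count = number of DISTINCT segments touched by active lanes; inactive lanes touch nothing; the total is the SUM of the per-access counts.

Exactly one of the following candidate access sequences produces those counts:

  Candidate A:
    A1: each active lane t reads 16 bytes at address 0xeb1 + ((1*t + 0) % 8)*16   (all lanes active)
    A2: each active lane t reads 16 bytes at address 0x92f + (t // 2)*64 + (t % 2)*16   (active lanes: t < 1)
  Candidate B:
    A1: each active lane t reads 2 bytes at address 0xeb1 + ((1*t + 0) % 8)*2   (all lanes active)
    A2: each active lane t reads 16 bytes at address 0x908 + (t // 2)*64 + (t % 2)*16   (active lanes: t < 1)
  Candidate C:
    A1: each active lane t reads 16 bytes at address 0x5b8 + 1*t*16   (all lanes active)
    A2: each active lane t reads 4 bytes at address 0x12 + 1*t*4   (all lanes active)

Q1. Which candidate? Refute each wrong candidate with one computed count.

A: A1 gives 5 transactions, not 2
C: A1 gives 5 transactions, not 2
B: all counts match (2,1)

Answer: B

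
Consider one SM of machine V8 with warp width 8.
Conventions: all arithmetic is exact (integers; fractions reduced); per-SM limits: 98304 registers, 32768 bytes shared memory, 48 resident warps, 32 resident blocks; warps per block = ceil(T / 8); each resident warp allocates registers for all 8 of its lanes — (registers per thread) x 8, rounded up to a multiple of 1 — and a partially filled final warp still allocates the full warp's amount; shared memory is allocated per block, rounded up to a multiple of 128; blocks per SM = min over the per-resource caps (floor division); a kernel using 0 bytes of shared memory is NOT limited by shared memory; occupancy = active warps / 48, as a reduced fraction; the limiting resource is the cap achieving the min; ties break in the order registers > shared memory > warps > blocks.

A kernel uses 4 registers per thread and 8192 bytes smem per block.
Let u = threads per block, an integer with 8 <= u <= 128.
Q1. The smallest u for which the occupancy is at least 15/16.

Answer: u = 89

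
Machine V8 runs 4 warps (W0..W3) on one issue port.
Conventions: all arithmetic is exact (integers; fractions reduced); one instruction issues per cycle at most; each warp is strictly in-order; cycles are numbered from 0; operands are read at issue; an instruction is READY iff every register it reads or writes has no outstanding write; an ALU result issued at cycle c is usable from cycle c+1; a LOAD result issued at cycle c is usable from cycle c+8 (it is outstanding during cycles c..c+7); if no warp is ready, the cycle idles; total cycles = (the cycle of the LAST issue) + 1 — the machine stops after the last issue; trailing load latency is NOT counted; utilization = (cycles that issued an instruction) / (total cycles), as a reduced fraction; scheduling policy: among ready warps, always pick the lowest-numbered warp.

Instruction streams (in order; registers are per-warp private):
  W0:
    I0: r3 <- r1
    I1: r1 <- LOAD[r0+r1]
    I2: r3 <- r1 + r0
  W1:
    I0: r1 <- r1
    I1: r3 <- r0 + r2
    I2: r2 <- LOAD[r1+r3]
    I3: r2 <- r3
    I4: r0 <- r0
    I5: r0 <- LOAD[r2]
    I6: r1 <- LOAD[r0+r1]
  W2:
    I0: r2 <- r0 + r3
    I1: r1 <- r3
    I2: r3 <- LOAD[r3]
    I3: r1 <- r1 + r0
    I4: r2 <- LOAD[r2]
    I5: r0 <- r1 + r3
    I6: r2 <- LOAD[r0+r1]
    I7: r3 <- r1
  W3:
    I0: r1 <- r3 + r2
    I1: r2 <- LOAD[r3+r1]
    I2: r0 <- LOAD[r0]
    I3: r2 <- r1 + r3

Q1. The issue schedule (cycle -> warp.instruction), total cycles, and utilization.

cycle 0: W0.I0
cycle 1: W0.I1
cycle 2: W1.I0
cycle 3: W1.I1
cycle 4: W1.I2
cycle 5: W2.I0
cycle 6: W2.I1
cycle 7: W2.I2
cycle 8: W2.I3
cycle 9: W0.I2
cycle 10: W2.I4
cycle 11: W3.I0
cycle 12: W1.I3
cycle 13: W1.I4
cycle 14: W1.I5
cycle 15: W2.I5
cycle 16: W3.I1
cycle 17: W3.I2
cycle 18: W2.I6
cycle 19: W2.I7
cycle 20: idle
cycle 21: idle
cycle 22: W1.I6
cycle 23: idle
cycle 24: W3.I3

Answer: 25 cycles, utilization 22/25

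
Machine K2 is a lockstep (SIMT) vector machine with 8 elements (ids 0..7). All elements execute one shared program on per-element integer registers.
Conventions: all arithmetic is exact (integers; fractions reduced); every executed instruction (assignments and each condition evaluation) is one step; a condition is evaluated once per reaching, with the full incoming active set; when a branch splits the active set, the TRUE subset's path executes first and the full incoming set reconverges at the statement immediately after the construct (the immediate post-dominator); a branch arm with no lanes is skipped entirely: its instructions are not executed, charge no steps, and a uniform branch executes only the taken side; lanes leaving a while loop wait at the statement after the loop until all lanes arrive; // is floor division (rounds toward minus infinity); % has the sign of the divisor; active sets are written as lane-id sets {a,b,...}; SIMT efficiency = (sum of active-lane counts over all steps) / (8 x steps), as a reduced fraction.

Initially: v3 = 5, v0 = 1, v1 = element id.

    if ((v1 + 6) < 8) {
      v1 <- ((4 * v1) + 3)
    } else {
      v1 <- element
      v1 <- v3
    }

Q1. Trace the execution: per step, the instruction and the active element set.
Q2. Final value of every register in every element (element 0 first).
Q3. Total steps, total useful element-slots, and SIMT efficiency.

step 0: eval ((v1 + 6) < 8)          {0,1,2,3,4,5,6,7}
step 1: v1 <- ((4 * v1) + 3)         {0,1}
step 2: v1 <- element                {2,3,4,5,6,7}
step 3: v1 <- v3                     {2,3,4,5,6,7}

Answer: 4 steps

v3: 5,5,5,5,5,5,5,5
v0: 1,1,1,1,1,1,1,1
v1: 3,7,5,5,5,5,5,5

steps = 4; useful = 22; efficiency = 22/32 = 11/16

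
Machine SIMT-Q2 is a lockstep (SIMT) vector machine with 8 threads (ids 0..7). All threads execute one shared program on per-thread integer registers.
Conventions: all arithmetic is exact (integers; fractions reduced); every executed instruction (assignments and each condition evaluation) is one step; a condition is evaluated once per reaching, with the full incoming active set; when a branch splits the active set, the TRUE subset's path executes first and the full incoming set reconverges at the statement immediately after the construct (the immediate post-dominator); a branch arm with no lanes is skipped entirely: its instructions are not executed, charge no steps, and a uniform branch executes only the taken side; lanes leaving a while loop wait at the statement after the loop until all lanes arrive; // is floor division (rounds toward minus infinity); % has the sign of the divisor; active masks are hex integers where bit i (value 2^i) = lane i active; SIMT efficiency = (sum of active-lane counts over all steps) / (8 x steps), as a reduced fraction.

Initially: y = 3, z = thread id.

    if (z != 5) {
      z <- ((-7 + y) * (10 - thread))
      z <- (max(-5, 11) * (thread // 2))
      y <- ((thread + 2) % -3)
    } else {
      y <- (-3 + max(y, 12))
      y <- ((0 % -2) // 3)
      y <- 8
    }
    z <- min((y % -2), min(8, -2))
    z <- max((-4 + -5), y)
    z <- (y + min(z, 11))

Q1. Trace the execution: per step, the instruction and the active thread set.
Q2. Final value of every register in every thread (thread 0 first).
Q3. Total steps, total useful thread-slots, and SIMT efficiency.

step 0: eval (z != 5)                0xff
step 1: z <- ((-7 + y) * (10 - thread)) 0xdf
step 2: z <- (max(-5, 11) * (thread // 2)) 0xdf
step 3: y <- ((thread + 2) % -3)     0xdf
step 4: y <- (-3 + max(y, 12))       0x20
step 5: y <- ((0 % -2) // 3)         0x20
step 6: y <- 8                       0x20
step 7: z <- min((y % -2), min(8, -2)) 0xff
step 8: z <- max((-4 + -5), y)       0xff
step 9: z <- (y + min(z, 11))        0xff

Answer: 10 steps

y: -1,0,-2,-1,0,8,-1,0
z: -2,0,-4,-2,0,16,-2,0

steps = 10; useful = 56; efficiency = 56/80 = 7/10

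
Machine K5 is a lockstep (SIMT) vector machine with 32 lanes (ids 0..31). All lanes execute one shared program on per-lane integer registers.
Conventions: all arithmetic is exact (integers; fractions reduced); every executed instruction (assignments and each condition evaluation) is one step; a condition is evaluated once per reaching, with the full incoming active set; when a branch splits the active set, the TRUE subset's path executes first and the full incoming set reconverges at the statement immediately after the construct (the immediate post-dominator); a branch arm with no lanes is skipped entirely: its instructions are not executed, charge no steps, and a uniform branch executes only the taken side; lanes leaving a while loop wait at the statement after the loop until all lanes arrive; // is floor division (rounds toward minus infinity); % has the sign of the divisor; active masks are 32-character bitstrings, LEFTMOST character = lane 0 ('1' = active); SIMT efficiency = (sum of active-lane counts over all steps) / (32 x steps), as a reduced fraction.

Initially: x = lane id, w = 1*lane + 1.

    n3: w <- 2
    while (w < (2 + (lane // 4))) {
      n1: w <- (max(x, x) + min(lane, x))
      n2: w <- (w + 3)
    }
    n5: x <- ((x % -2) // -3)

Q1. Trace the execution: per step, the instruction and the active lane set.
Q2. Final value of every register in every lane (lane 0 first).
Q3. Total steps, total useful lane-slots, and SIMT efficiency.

step 0: w <- 2                       11111111111111111111111111111111
step 1: eval (w < (2 + (lane // 4))) 11111111111111111111111111111111
step 2: w <- (max(x, x) + min(lane, x)) 00001111111111111111111111111111
step 3: w <- (w + 3)                 00001111111111111111111111111111
step 4: eval (w < (2 + (lane // 4))) 00001111111111111111111111111111
step 5: x <- ((x % -2) // -3)        11111111111111111111111111111111

Answer: 6 steps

x: 0,0,0,0,0,0,0,0,0,0,0,0,0,0,0,0,0,0,0,0,0,0,0,0,0,0,0,0,0,0,0,0
w: 2,2,2,2,11,13,15,17,19,21,23,25,27,29,31,33,35,37,39,41,43,45,47,49,51,53,55,57,59,61,63,65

steps = 6; useful = 180; efficiency = 180/192 = 15/16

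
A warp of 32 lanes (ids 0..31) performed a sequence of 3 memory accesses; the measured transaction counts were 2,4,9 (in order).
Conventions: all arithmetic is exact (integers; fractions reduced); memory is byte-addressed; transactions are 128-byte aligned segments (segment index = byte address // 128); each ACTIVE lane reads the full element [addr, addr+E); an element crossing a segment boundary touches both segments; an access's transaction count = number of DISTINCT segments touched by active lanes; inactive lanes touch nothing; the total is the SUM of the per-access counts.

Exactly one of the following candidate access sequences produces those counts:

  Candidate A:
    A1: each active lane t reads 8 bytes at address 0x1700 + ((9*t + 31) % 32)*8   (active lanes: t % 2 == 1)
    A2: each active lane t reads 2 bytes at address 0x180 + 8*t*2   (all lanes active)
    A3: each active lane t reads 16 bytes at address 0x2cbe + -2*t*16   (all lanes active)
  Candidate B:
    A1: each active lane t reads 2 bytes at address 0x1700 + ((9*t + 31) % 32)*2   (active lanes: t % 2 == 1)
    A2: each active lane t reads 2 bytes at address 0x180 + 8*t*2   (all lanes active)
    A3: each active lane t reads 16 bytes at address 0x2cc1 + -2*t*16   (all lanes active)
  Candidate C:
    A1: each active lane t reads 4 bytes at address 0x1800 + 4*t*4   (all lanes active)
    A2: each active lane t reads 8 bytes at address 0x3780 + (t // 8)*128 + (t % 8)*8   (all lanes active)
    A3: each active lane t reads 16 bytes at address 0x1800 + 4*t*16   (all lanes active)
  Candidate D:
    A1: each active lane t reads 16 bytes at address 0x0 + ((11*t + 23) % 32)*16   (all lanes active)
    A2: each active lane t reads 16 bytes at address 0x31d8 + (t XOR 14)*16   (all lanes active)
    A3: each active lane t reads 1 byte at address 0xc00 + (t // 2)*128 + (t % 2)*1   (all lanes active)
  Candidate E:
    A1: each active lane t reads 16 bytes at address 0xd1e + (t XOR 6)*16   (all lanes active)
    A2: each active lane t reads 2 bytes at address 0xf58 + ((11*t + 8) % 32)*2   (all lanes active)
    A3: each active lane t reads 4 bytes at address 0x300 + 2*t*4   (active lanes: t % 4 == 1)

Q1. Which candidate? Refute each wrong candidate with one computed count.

B: A1 gives 1 transaction, not 2
C: A1 gives 4 transactions, not 2
D: A1 gives 4 transactions, not 2
E: A1 gives 5 transactions, not 2
A: all counts match (2,4,9)

Answer: A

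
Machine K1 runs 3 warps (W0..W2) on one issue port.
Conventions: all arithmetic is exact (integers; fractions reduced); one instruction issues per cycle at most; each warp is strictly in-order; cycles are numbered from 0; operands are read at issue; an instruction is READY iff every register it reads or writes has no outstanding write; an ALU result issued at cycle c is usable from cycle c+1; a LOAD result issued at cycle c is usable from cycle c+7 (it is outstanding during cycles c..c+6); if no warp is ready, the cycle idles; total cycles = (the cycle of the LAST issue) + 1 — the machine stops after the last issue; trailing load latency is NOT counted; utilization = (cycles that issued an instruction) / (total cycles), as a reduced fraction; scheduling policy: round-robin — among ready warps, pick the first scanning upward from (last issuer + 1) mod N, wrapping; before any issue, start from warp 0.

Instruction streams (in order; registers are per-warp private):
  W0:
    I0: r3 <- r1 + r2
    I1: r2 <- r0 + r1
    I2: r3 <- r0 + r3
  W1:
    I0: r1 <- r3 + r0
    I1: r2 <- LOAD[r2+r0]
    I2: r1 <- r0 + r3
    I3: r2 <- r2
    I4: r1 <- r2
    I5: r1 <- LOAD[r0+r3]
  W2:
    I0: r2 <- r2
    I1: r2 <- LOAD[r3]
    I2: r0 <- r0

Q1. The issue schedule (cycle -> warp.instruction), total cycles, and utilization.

cycle 0: W0.I0
cycle 1: W1.I0
cycle 2: W2.I0
cycle 3: W0.I1
cycle 4: W1.I1
cycle 5: W2.I1
cycle 6: W0.I2
cycle 7: W1.I2
cycle 8: W2.I2
cycle 9: idle
cycle 10: idle
cycle 11: W1.I3
cycle 12: W1.I4
cycle 13: W1.I5

Answer: 14 cycles, utilization 6/7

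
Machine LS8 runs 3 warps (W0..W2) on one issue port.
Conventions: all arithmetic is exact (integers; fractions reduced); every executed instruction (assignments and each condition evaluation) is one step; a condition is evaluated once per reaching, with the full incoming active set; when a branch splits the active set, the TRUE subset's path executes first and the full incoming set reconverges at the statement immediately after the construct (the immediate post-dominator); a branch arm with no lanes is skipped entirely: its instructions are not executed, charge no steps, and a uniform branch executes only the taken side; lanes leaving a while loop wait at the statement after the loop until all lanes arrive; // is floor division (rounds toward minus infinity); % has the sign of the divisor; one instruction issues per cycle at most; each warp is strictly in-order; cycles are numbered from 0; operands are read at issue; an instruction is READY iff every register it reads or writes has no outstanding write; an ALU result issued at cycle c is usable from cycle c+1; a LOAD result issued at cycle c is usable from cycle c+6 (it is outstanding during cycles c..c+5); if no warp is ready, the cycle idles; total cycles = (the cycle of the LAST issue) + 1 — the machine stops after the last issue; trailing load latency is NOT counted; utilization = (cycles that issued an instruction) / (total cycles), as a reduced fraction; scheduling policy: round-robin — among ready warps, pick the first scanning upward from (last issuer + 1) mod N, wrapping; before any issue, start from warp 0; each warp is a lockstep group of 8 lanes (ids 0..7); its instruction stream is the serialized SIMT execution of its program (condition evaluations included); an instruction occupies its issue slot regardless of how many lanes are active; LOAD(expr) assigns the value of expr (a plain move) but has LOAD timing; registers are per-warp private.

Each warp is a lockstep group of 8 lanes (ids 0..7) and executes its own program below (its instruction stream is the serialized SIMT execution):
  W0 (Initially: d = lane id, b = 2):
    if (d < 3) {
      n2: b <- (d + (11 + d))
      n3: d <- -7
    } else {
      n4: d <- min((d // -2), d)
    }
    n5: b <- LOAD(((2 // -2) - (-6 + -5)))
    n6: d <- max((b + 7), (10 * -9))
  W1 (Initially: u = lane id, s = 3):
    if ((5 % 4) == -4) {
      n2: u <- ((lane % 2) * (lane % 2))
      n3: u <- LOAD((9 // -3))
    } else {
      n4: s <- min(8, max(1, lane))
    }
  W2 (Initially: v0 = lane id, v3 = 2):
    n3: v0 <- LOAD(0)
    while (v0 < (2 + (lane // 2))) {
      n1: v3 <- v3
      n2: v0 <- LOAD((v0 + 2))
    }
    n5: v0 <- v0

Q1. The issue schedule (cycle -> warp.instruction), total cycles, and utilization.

cycle 0: W0.I0
cycle 1: W1.I0
cycle 2: W2.I0
cycle 3: W0.I1
cycle 4: W1.I1
cycle 5: W0.I2
cycle 6: W0.I3
cycle 7: W0.I4
cycle 8: W2.I1
cycle 9: W2.I2
cycle 10: W2.I3
cycle 11: idle
cycle 12: idle
cycle 13: W0.I5
cycle 14: idle
cycle 15: idle
cycle 16: W2.I4
cycle 17: W2.I5
cycle 18: W2.I6
cycle 19: idle
cycle 20: idle
cycle 21: idle
cycle 22: idle
cycle 23: idle
cycle 24: W2.I7
cycle 25: W2.I8
cycle 26: W2.I9
cycle 27: idle
cycle 28: idle
cycle 29: idle
cycle 30: idle
cycle 31: idle
cycle 32: W2.I10
cycle 33: W2.I11

Answer: 34 cycles, utilization 10/17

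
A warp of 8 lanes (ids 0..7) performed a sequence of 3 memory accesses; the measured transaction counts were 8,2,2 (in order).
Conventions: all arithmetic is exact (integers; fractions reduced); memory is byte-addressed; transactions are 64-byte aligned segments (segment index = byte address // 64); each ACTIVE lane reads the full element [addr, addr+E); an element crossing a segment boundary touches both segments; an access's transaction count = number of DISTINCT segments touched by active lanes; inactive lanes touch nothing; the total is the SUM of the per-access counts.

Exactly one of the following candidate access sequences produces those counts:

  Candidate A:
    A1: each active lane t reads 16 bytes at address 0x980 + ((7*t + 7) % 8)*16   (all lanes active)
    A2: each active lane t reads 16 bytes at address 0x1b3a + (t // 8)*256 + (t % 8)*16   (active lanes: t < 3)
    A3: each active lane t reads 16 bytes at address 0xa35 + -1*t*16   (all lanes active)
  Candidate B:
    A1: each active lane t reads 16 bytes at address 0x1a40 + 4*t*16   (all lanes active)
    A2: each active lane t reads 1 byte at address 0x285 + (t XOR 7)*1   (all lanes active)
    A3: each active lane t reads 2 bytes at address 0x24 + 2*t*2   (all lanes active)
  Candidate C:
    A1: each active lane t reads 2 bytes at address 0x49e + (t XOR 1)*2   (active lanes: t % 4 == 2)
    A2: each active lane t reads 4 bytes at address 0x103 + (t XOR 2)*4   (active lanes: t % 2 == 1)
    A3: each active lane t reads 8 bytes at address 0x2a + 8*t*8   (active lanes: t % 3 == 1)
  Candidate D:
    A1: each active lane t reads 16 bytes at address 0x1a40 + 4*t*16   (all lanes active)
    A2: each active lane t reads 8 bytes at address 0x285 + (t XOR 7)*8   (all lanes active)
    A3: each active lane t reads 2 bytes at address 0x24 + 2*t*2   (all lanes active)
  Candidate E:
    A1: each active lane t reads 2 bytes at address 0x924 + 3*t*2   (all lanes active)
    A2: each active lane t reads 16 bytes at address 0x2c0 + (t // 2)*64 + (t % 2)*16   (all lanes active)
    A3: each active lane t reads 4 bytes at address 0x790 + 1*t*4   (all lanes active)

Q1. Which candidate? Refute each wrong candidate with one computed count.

A: A1 gives 2 transactions, not 8
B: A2 gives 1 transaction, not 2
C: A1 gives 1 transaction, not 8
E: A1 gives 2 transactions, not 8
D: all counts match (8,2,2)

Answer: D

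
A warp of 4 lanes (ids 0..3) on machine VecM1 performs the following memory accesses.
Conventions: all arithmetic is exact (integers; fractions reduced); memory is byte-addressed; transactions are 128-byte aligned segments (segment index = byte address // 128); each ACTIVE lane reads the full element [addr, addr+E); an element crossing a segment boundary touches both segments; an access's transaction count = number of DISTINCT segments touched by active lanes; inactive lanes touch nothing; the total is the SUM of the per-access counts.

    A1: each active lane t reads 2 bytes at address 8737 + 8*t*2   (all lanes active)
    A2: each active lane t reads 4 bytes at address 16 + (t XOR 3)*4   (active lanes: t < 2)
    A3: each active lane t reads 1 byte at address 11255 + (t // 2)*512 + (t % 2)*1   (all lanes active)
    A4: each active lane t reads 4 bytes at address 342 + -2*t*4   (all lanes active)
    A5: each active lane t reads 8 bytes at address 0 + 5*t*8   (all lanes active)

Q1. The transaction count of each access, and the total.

A1: 1 transaction
A2: 1 transaction
A3: 2 transactions
A4: 1 transaction
A5: 1 transaction

Answer: 1,1,2,1,1; total 6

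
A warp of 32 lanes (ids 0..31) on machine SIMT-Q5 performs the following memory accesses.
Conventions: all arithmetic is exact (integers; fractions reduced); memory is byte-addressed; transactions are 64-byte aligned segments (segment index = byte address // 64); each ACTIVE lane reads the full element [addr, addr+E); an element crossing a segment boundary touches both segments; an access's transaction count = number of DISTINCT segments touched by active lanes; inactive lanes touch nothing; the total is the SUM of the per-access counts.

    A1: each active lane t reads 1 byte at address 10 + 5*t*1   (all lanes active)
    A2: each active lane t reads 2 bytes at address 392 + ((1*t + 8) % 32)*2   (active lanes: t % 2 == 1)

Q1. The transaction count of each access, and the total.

A1: 3 transactions
A2: 2 transactions

Answer: 3,2; total 5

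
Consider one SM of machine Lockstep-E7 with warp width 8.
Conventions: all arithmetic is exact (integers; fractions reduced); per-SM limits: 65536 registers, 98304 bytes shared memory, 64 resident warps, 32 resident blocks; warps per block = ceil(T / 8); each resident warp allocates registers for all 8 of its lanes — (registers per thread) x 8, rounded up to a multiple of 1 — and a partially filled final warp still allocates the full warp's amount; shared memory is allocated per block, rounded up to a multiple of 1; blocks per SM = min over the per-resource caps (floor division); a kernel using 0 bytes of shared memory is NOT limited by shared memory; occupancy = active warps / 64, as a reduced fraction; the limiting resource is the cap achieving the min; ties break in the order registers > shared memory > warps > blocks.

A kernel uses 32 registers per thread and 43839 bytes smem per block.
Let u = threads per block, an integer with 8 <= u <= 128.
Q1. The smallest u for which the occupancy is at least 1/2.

Answer: u = 121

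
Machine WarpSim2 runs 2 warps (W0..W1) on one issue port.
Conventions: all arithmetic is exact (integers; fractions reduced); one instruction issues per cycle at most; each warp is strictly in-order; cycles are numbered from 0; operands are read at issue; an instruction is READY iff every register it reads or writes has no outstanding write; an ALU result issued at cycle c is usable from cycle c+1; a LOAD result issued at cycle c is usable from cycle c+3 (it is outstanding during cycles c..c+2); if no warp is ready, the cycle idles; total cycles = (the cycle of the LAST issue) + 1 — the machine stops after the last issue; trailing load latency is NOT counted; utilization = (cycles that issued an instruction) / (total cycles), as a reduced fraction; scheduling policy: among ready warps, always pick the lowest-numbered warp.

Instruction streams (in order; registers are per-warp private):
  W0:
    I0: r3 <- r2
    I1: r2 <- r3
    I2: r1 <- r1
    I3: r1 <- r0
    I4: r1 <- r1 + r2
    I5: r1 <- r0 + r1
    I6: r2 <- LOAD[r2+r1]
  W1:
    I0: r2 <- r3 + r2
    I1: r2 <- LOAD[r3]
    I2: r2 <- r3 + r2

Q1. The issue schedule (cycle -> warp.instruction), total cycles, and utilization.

cycle 0: W0.I0
cycle 1: W0.I1
cycle 2: W0.I2
cycle 3: W0.I3
cycle 4: W0.I4
cycle 5: W0.I5
cycle 6: W0.I6
cycle 7: W1.I0
cycle 8: W1.I1
cycle 9: idle
cycle 10: idle
cycle 11: W1.I2

Answer: 12 cycles, utilization 5/6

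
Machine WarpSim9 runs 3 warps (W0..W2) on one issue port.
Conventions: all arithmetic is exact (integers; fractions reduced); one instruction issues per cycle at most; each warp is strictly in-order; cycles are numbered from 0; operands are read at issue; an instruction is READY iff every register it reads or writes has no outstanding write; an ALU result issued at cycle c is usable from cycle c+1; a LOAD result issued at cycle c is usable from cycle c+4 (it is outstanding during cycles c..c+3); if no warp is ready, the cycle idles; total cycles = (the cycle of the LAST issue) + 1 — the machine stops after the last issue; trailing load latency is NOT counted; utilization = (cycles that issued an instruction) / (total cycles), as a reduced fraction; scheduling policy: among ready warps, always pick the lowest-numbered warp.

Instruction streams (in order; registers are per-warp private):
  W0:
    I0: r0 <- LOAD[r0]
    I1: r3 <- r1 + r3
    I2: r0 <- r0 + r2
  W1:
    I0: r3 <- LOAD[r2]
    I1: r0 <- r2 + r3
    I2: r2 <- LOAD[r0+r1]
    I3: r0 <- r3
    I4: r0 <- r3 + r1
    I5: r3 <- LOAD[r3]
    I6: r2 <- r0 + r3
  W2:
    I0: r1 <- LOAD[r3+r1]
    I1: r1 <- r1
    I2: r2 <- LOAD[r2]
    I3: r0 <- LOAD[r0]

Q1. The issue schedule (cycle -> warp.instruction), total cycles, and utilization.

cycle 0: W0.I0
cycle 1: W0.I1
cycle 2: W1.I0
cycle 3: W2.I0
cycle 4: W0.I2
cycle 5: idle
cycle 6: W1.I1
cycle 7: W1.I2
cycle 8: W1.I3
cycle 9: W1.I4
cycle 10: W1.I5
cycle 11: W2.I1
cycle 12: W2.I2
cycle 13: W2.I3
cycle 14: W1.I6

Answer: 15 cycles, utilization 14/15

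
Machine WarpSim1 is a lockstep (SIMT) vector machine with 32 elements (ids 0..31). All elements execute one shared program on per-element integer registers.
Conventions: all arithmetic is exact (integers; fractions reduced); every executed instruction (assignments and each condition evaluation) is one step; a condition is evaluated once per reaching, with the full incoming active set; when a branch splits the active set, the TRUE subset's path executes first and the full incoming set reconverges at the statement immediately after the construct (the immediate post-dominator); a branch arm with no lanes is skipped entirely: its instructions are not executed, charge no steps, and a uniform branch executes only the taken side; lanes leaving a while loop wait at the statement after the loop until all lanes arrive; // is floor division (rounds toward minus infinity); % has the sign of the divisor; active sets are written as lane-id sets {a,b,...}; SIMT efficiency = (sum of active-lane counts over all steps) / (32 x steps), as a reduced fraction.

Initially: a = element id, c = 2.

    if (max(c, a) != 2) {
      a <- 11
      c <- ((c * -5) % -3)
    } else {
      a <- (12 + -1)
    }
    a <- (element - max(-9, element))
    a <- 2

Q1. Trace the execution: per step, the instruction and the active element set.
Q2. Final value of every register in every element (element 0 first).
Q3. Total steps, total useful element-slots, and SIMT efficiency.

step 0: eval (max(c, a) != 2)        {0,1,2,3,4,5,6,7,8,9,10,11,12,13,14,15,16,17,18,19,20,21,22,23,24,25,26,27,28,29,30,31}
step 1: a <- 11                      {3,4,5,6,7,8,9,10,11,12,13,14,15,16,17,18,19,20,21,22,23,24,25,26,27,28,29,30,31}
step 2: c <- ((c * -5) % -3)         {3,4,5,6,7,8,9,10,11,12,13,14,15,16,17,18,19,20,21,22,23,24,25,26,27,28,29,30,31}
step 3: a <- (12 + -1)               {0,1,2}
step 4: a <- (element - max(-9, element)) {0,1,2,3,4,5,6,7,8,9,10,11,12,13,14,15,16,17,18,19,20,21,22,23,24,25,26,27,28,29,30,31}
step 5: a <- 2                       {0,1,2,3,4,5,6,7,8,9,10,11,12,13,14,15,16,17,18,19,20,21,22,23,24,25,26,27,28,29,30,31}

Answer: 6 steps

a: 2,2,2,2,2,2,2,2,2,2,2,2,2,2,2,2,2,2,2,2,2,2,2,2,2,2,2,2,2,2,2,2
c: 2,2,2,-1,-1,-1,-1,-1,-1,-1,-1,-1,-1,-1,-1,-1,-1,-1,-1,-1,-1,-1,-1,-1,-1,-1,-1,-1,-1,-1,-1,-1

steps = 6; useful = 157; efficiency = 157/192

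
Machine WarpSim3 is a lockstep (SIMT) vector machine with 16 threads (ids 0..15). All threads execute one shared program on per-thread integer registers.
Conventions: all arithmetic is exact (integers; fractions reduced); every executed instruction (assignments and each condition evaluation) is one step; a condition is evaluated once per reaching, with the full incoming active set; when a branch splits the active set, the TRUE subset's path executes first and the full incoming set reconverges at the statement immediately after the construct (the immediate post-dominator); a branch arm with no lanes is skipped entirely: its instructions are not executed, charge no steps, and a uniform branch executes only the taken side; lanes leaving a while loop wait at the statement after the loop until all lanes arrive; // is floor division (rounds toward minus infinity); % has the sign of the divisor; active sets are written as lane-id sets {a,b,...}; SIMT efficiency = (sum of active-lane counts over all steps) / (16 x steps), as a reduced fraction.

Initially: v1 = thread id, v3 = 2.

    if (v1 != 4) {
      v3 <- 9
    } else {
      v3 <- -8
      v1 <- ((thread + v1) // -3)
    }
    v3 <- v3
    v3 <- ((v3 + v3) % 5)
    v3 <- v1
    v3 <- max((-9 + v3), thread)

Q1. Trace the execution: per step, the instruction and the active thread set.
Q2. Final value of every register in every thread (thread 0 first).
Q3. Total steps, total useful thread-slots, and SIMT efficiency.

step 0: eval (v1 != 4)               {0,1,2,3,4,5,6,7,8,9,10,11,12,13,14,15}
step 1: v3 <- 9                      {0,1,2,3,5,6,7,8,9,10,11,12,13,14,15}
step 2: v3 <- -8                     {4}
step 3: v1 <- ((thread + v1) // -3)  {4}
step 4: v3 <- v3                     {0,1,2,3,4,5,6,7,8,9,10,11,12,13,14,15}
step 5: v3 <- ((v3 + v3) % 5)        {0,1,2,3,4,5,6,7,8,9,10,11,12,13,14,15}
step 6: v3 <- v1                     {0,1,2,3,4,5,6,7,8,9,10,11,12,13,14,15}
step 7: v3 <- max((-9 + v3), thread) {0,1,2,3,4,5,6,7,8,9,10,11,12,13,14,15}

Answer: 8 steps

v1: 0,1,2,3,-3,5,6,7,8,9,10,11,12,13,14,15
v3: 0,1,2,3,4,5,6,7,8,9,10,11,12,13,14,15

steps = 8; useful = 97; efficiency = 97/128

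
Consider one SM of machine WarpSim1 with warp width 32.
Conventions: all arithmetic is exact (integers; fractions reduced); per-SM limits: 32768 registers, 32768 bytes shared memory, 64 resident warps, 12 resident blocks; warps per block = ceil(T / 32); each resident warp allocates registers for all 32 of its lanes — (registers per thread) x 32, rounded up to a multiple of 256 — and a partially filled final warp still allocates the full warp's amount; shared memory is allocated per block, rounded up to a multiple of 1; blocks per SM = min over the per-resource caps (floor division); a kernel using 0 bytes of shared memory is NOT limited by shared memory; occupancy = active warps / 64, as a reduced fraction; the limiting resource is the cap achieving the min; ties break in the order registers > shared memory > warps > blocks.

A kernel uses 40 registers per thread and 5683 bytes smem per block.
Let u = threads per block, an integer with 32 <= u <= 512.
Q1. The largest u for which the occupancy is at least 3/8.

Answer: u = 384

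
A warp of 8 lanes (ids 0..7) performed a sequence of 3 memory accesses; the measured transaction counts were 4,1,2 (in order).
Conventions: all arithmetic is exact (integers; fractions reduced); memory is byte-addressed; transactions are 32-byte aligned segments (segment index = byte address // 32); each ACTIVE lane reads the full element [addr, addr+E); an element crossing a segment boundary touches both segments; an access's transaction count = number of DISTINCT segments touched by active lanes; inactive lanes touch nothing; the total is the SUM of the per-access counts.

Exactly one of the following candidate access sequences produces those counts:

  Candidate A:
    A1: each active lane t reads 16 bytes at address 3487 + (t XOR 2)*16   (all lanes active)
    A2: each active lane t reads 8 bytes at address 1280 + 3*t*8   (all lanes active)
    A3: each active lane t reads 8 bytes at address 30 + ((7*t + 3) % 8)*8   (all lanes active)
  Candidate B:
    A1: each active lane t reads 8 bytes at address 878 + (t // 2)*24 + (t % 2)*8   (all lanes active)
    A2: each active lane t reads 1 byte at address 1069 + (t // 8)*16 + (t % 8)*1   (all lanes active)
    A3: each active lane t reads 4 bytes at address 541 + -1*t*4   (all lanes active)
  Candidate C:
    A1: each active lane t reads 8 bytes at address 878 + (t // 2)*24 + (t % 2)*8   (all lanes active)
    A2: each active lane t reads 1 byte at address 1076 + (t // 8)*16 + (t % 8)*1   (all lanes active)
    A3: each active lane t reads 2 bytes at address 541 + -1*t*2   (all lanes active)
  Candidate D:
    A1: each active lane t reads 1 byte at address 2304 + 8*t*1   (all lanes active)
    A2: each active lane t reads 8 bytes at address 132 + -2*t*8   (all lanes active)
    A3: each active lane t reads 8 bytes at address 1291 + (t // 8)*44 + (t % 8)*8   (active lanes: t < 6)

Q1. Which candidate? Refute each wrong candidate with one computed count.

A: A1 gives 5 transactions, not 4
C: A3 gives 1 transaction, not 2
D: A1 gives 2 transactions, not 4
B: all counts match (4,1,2)

Answer: B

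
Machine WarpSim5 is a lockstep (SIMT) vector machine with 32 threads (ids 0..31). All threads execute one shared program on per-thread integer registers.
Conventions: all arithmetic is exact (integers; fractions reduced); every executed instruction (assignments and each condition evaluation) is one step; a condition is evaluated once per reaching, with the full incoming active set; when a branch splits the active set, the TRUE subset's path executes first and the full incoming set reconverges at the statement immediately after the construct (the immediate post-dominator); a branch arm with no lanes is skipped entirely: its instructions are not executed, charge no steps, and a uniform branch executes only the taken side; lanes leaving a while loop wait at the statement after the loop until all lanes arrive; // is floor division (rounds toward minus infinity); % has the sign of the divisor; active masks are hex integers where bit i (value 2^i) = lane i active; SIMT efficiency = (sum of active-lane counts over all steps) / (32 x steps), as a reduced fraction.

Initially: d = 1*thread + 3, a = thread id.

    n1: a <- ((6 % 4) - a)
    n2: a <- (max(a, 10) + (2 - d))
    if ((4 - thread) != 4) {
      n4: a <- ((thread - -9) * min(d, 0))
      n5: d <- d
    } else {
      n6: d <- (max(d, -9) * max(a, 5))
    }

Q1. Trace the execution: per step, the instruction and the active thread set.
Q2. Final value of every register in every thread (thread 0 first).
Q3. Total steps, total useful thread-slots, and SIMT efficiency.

step 0: a <- ((6 % 4) - a)           0xffffffff
step 1: a <- (max(a, 10) + (2 - d))  0xffffffff
step 2: eval ((4 - thread) != 4)     0xffffffff
step 3: a <- ((thread - -9) * min(d, 0)) 0xfffffffe
step 4: d <- d                       0xfffffffe
step 5: d <- (max(d, -9) * max(a, 5)) 0x00000001

Answer: 6 steps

d: 27,4,5,6,7,8,9,10,11,12,13,14,15,16,17,18,19,20,21,22,23,24,25,26,27,28,29,30,31,32,33,34
a: 9,0,0,0,0,0,0,0,0,0,0,0,0,0,0,0,0,0,0,0,0,0,0,0,0,0,0,0,0,0,0,0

steps = 6; useful = 159; efficiency = 159/192 = 53/64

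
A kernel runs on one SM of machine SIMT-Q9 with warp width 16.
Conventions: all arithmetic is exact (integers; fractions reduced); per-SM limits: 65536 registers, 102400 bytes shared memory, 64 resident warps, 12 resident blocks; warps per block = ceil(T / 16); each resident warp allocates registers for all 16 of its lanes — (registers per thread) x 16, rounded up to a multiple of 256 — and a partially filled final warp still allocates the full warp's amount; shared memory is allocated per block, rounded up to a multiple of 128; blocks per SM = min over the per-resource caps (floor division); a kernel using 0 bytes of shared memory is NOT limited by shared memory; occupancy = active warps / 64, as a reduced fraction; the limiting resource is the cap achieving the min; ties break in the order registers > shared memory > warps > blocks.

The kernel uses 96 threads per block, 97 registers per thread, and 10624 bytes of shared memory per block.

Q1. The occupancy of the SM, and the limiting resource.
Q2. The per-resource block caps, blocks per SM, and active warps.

Answer: occupancy 9/16, limited by registers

registers: 6 blocks
shared memory: 9 blocks
warps: 10 blocks
blocks: 12 blocks

Answer: 6 blocks, 36 active warps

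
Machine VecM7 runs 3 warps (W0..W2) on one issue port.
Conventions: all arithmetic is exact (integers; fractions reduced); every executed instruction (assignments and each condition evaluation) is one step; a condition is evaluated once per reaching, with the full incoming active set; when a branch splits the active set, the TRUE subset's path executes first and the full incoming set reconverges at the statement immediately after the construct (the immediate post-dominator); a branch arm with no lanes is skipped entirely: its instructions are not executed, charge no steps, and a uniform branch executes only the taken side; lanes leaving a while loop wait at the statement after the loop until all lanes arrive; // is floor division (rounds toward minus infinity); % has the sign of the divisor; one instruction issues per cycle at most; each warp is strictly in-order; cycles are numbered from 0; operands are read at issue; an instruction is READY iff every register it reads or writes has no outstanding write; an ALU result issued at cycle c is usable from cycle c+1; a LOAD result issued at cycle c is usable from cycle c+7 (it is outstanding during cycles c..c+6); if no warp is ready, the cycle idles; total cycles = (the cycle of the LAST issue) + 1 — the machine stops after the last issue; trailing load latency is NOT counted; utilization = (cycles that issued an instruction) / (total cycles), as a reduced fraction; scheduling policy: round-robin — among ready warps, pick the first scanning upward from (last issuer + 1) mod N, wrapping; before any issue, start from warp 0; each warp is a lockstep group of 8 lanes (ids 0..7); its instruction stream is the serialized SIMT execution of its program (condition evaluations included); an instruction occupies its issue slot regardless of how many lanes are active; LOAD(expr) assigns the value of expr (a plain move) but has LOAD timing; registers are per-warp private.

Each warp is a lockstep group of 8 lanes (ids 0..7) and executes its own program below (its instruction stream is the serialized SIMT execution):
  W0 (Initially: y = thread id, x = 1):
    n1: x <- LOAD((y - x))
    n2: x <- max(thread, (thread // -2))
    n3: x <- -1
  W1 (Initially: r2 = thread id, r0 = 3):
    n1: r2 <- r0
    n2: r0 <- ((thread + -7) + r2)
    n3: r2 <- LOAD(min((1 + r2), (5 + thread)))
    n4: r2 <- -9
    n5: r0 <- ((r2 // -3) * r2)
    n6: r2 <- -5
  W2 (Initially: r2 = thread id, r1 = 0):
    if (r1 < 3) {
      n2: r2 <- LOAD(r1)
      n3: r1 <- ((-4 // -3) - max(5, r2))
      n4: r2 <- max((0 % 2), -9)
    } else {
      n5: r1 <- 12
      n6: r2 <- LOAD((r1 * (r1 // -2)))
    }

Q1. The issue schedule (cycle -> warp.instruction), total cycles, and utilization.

cycle 0: W0.I0
cycle 1: W1.I0
cycle 2: W2.I0
cycle 3: W1.I1
cycle 4: W2.I1
cycle 5: W1.I2
cycle 6: idle
cycle 7: W0.I1
cycle 8: W0.I2
cycle 9: idle
cycle 10: idle
cycle 11: W2.I2
cycle 12: W1.I3
cycle 13: W2.I3
cycle 14: W1.I4
cycle 15: W1.I5

Answer: 16 cycles, utilization 13/16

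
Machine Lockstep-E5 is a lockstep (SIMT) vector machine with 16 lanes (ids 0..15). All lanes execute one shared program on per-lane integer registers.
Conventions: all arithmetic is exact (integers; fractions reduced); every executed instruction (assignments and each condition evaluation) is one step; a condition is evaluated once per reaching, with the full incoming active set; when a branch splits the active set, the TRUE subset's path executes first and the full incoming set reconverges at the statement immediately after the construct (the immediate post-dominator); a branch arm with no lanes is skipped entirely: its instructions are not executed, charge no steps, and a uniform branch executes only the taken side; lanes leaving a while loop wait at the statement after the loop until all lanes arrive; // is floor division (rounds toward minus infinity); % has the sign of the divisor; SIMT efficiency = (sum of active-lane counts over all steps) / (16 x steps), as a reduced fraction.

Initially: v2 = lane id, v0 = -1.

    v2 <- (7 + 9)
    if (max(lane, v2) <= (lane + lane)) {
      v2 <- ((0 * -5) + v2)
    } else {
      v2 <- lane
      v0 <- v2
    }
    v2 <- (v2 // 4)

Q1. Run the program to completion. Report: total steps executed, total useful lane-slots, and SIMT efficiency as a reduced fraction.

Answer: 6 steps, 72 useful, 3/4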